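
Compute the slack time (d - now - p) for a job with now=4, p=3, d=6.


Slack = due - current_time - processing
= 6 - 4 - 3
= -1


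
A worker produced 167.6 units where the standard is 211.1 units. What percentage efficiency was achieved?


Efficiency = (actual / standard) × 100
= (167.6 / 211.1) × 100
= 79.4%


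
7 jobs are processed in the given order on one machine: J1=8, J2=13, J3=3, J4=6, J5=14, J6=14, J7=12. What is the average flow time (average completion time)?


Completion times:
  J1: completes at 8
  J2: completes at 21
  J3: completes at 24
  J4: completes at 30
  J5: completes at 44
  J6: completes at 58
  J7: completes at 70
Sum = 255
Average = 255/7
= 36.43


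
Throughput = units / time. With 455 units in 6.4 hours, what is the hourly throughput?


Throughput = units / time
= 455 / 6.4
= 71.1 units/hour


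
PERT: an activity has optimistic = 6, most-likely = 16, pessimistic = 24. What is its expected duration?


te = (o + 4m + p) / 6
= (6 + 4×16 + 24) / 6
= (6 + 64 + 24) / 6
= 94 / 6
= 15.67


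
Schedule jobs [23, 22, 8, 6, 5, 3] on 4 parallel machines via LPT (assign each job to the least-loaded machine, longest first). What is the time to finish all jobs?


Jobs (LPT sorted): [23, 22, 8, 6, 5, 3]
Machines: 4
  J=23 → Machine 1 (load: 0+23=23)
  J=22 → Machine 2 (load: 0+22=22)
  J=8 → Machine 3 (load: 0+8=8)
  J=6 → Machine 4 (load: 0+6=6)
  J=5 → Machine 4 (load: 6+5=11)
  J=3 → Machine 3 (load: 8+3=11)
Machine loads: [23, 22, 11, 11]
Makespan = max = 23 time units


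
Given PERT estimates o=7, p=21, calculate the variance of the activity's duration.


σ² = ((p - o) / 6)² = (p - o)² / 36
= (21 - 7)² / 36
= 14² / 36
= 196 / 36
= 5.4444


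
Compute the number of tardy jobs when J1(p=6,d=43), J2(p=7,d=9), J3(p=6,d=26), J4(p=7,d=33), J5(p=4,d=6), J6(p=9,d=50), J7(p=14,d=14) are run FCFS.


Completion vs due date:
  J1: C=6, d=43 → on time
  J2: C=13, d=9 → TARDY
  J3: C=19, d=26 → on time
  J4: C=26, d=33 → on time
  J5: C=30, d=6 → TARDY
  J6: C=39, d=50 → on time
  J7: C=53, d=14 → TARDY
Tardy jobs: J2, J5, J7
Count = 3


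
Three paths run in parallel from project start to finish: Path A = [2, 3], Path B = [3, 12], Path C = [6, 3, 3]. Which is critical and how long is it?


Path A: 2 + 3 = 5
Path B: 3 + 12 = 15
Path C: 6 + 3 + 3 = 12
Critical path = longest = max(5, 15, 12)
= 15 (Path B)


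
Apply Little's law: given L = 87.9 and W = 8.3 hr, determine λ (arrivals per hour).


Little's law: L = λW → λ = L / W
= 87.9 / 8.3
= 10.59 per hour


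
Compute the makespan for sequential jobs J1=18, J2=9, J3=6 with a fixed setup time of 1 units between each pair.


Makespan = Σ processing + (n-1) × setup
= (18 + 9 + 6) + (3-1)×1
= 33 + 2
= 35 time units


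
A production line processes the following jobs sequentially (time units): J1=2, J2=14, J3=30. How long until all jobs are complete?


Sequential makespan: sum all processing times
= 2 + 14 + 30
= 46 time units


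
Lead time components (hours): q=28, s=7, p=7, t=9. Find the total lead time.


Lead time = queue + setup + processing + transit
= 28 + 7 + 7 + 9
= 51 hours


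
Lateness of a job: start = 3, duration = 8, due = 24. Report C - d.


Completion = 3 + 8 = 11
Lateness = C - d = 11 - 24
= -13


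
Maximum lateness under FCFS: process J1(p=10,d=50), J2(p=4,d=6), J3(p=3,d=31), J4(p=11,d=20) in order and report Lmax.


Lateness per job (L = C - d):
  J1: C=10, d=50, L=-40
  J2: C=14, d=6, L=8
  J3: C=17, d=31, L=-14
  J4: C=28, d=20, L=8
Lmax = max(-40, 8, -14, 8)
= 8


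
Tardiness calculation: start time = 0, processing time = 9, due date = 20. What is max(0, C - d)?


Completion = start + processing = 0 + 9 = 9
Tardiness = max(0, C - d) = max(0, 9 - 20)
= max(0, -11)
= 0


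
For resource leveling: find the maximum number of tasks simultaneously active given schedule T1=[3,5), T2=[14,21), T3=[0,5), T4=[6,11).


Check each time point for overlaps:
  t=3: 2 tasks active (T1, T3)
Max concurrent = 2


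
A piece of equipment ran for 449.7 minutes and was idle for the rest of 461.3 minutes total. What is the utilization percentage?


Utilization = busy / total × 100
= 449.7 / 461.3 × 100
= 97.5%


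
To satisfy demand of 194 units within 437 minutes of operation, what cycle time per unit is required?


Cycle time = available time / demand
= 437 / 194
= 2.25 min/unit


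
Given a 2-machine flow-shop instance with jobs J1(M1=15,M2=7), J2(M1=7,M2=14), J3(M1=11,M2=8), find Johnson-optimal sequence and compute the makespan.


Johnson's rule:
Group 1 (M1≤M2, sort by M1): ['J2']
Group 2 (M1>M2, sort desc M2): ['J3', 'J1']
Sequence: J2 → J3 → J1
Makespan calculation:
  J2: M1 done=7, M2 done=21
  J3: M1 done=18, M2 done=29
  J1: M1 done=33, M2 done=40
= Sequence: J2 → J3 → J1, Makespan: 40


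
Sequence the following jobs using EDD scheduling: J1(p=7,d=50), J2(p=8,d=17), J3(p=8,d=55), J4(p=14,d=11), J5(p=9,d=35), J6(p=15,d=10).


EDD: sort by earliest due date
  J6: d=10, p=15
  J4: d=11, p=14
  J2: d=17, p=8
  J5: d=35, p=9
  J1: d=50, p=7
  J3: d=55, p=8
Order: J6 → J4 → J2 → J5 → J1 → J3


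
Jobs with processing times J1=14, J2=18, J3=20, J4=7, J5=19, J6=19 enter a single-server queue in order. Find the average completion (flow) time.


Completion times:
  J1: completes at 14
  J2: completes at 32
  J3: completes at 52
  J4: completes at 59
  J5: completes at 78
  J6: completes at 97
Sum = 332
Average = 332/6
= 55.33


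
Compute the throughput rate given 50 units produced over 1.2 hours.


Throughput = units / time
= 50 / 1.2
= 41.7 units/hour


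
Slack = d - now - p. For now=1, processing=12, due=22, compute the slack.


Slack = due - current_time - processing
= 22 - 1 - 12
= 9


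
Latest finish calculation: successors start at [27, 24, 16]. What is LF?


LF = min of all successor start times
Successors start at: [27, 24, 16]
LF = min(27, 24, 16)
= 16


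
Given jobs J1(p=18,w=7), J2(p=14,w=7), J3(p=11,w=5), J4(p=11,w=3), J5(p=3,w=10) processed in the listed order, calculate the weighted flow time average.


Completion times:
  J1: C=18, w×C=7×18=126
  J2: C=32, w×C=7×32=224
  J3: C=43, w×C=5×43=215
  J4: C=54, w×C=3×54=162
  J5: C=57, w×C=10×57=570
Sum w×C = 1297
Sum w = 32
Weighted avg = 1297/32
= 40.53


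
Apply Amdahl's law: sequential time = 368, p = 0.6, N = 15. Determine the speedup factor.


Amdahl's law: T_p = T × ((1-p) + p/N)
= 368 × ((1-0.6) + 0.6/15)
= 368 × (0.40 + 0.0400)
= 368 × 0.4400
= 161.92
Speedup = 368/161.92
= 2.27×


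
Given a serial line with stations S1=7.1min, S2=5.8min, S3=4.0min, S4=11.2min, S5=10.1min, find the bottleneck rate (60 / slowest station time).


Bottleneck = longest station time
Station times: [7.1, 5.8, 4.0, 11.2, 10.1]
Max = 11.2 min
Rate = 60 / 11.2
= 5.36 units/hour (bottleneck: 11.2min)


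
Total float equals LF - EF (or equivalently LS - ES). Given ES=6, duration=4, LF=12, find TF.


EF = ES + duration = 6 + 4 = 10
LS = LF - duration = 12 - 4 = 8
Total Float = LF - EF = 12 - 10
(or LS - ES = 8 - 6)
= 2


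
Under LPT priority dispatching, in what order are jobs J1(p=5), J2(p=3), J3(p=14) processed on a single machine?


LPT: sort by longest processing time first
  J3: p=14
  J1: p=5
  J2: p=3
Order: J3 → J1 → J2


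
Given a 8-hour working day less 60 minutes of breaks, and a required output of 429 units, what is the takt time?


Available = 8×60 - 60 = 420 min
Takt time = 420 / 429
= 0.98 min/unit


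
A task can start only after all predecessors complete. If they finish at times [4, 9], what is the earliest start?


ES = max of all predecessor completion times
Predecessors: [4, 9]
ES = max(4, 9)
= 9


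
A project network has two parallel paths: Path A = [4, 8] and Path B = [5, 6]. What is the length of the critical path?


Path A: 4 + 8 = 12
Path B: 5 + 6 = 11
Critical path = longest = max(12, 11)
= 12 (Path A)


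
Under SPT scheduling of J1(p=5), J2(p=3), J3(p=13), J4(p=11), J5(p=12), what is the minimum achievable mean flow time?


SPT order: J2 → J1 → J4 → J5 → J3
Completion times:
  J2: C=3
  J1: C=8
  J4: C=19
  J5: C=31
  J3: C=44
Sum = 105, n = 5
Mean flow = 105/5
= 21.00


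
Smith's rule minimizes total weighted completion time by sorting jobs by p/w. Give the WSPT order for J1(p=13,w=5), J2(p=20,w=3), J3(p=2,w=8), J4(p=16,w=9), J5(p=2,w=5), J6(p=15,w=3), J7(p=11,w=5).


WSPT (Smith's rule): sort by p/w ascending
  J3: p/w = 2/8 = 0.250
  J5: p/w = 2/5 = 0.400
  J4: p/w = 16/9 = 1.778
  J7: p/w = 11/5 = 2.200
  J1: p/w = 13/5 = 2.600
  J6: p/w = 15/3 = 5.000
  J2: p/w = 20/3 = 6.667
Order: J3 → J5 → J4 → J7 → J1 → J6 → J2


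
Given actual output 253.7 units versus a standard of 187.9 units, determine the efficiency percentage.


Efficiency = (actual / standard) × 100
= (253.7 / 187.9) × 100
= 135.0%


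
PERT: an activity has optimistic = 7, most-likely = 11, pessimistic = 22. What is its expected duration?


te = (o + 4m + p) / 6
= (7 + 4×11 + 22) / 6
= (7 + 44 + 22) / 6
= 73 / 6
= 12.17


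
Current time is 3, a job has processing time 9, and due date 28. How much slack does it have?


Slack = due - current_time - processing
= 28 - 3 - 9
= 16


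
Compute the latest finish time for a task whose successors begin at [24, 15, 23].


LF = min of all successor start times
Successors start at: [24, 15, 23]
LF = min(24, 15, 23)
= 15


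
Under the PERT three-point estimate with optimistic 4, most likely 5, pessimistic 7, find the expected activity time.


te = (o + 4m + p) / 6
= (4 + 4×5 + 7) / 6
= (4 + 20 + 7) / 6
= 31 / 6
= 5.17


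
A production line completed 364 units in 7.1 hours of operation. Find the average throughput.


Throughput = units / time
= 364 / 7.1
= 51.3 units/hour


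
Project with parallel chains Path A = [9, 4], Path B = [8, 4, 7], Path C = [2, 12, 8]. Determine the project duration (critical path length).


Path A: 9 + 4 = 13
Path B: 8 + 4 + 7 = 19
Path C: 2 + 12 + 8 = 22
Critical path = longest = max(13, 19, 22)
= 22 (Path C)


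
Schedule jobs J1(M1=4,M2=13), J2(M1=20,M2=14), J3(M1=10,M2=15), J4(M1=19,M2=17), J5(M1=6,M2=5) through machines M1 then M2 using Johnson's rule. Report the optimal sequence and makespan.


Johnson's rule:
Group 1 (M1≤M2, sort by M1): ['J1', 'J3']
Group 2 (M1>M2, sort desc M2): ['J4', 'J2', 'J5']
Sequence: J1 → J3 → J4 → J2 → J5
Makespan calculation:
  J1: M1 done=4, M2 done=17
  J3: M1 done=14, M2 done=32
  J4: M1 done=33, M2 done=50
  J2: M1 done=53, M2 done=67
  J5: M1 done=59, M2 done=72
= Sequence: J1 → J3 → J4 → J2 → J5, Makespan: 72


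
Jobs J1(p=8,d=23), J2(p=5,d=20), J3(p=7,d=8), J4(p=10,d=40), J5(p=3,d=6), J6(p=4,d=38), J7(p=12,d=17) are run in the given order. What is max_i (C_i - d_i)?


Lateness per job (L = C - d):
  J1: C=8, d=23, L=-15
  J2: C=13, d=20, L=-7
  J3: C=20, d=8, L=12
  J4: C=30, d=40, L=-10
  J5: C=33, d=6, L=27
  J6: C=37, d=38, L=-1
  J7: C=49, d=17, L=32
Lmax = max(-15, -7, 12, -10, 27, -1, 32)
= 32


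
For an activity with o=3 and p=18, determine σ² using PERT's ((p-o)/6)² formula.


σ² = ((p - o) / 6)² = (p - o)² / 36
= (18 - 3)² / 36
= 15² / 36
= 225 / 36
= 6.2500


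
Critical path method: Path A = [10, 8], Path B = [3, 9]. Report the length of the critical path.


Path A: 10 + 8 = 18
Path B: 3 + 9 = 12
Critical path = longest = max(18, 12)
= 18 (Path A)


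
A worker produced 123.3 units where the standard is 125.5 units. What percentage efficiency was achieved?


Efficiency = (actual / standard) × 100
= (123.3 / 125.5) × 100
= 98.2%


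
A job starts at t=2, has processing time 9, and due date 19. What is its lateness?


Completion = 2 + 9 = 11
Lateness = C - d = 11 - 19
= -8


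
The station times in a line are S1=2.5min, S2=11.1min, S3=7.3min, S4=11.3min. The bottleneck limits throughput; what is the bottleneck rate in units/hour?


Bottleneck = longest station time
Station times: [2.5, 11.1, 7.3, 11.3]
Max = 11.3 min
Rate = 60 / 11.3
= 5.31 units/hour (bottleneck: 11.3min)


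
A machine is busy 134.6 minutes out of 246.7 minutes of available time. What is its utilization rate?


Utilization = busy / total × 100
= 134.6 / 246.7 × 100
= 54.6%


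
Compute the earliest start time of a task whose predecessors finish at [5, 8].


ES = max of all predecessor completion times
Predecessors: [5, 8]
ES = max(5, 8)
= 8


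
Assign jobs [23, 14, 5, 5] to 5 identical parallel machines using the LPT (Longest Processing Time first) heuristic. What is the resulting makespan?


Jobs (LPT sorted): [23, 14, 5, 5]
Machines: 5
  J=23 → Machine 1 (load: 0+23=23)
  J=14 → Machine 2 (load: 0+14=14)
  J=5 → Machine 3 (load: 0+5=5)
  J=5 → Machine 4 (load: 0+5=5)
Machine loads: [23, 14, 5, 5, 0]
Makespan = max = 23 time units


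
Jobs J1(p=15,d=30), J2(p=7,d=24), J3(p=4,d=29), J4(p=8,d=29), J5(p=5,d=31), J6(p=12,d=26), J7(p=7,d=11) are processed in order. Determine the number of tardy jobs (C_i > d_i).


Completion vs due date:
  J1: C=15, d=30 → on time
  J2: C=22, d=24 → on time
  J3: C=26, d=29 → on time
  J4: C=34, d=29 → TARDY
  J5: C=39, d=31 → TARDY
  J6: C=51, d=26 → TARDY
  J7: C=58, d=11 → TARDY
Tardy jobs: J4, J5, J6, J7
Count = 4


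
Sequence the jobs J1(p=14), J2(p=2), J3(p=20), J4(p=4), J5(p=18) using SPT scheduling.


SPT: sort by shortest processing time
  J2: p=2
  J4: p=4
  J1: p=14
  J5: p=18
  J3: p=20
Order: J2 → J4 → J1 → J5 → J3


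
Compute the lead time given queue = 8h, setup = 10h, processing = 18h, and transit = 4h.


Lead time = queue + setup + processing + transit
= 8 + 10 + 18 + 4
= 40 hours


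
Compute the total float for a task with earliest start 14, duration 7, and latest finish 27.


EF = ES + duration = 14 + 7 = 21
LS = LF - duration = 27 - 7 = 20
Total Float = LF - EF = 27 - 21
(or LS - ES = 20 - 14)
= 6


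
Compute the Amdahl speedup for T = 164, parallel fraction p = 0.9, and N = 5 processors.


Amdahl's law: T_p = T × ((1-p) + p/N)
= 164 × ((1-0.9) + 0.9/5)
= 164 × (0.10 + 0.1800)
= 164 × 0.2800
= 45.92
Speedup = 164/45.92
= 3.57×


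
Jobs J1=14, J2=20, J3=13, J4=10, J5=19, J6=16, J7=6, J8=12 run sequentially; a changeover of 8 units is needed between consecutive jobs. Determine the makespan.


Makespan = Σ processing + (n-1) × setup
= (14 + 20 + 13 + 10 + 19 + 16 + 6 + 12) + (8-1)×8
= 110 + 56
= 166 time units


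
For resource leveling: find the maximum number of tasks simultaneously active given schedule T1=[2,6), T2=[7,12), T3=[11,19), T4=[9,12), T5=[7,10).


Check each time point for overlaps:
  t=9: 3 tasks active (T2, T4, T5)
Max concurrent = 3


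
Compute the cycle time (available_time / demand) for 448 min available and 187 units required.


Cycle time = available time / demand
= 448 / 187
= 2.40 min/unit


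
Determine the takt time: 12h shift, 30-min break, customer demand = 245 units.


Available = 12×60 - 30 = 690 min
Takt time = 690 / 245
= 2.82 min/unit


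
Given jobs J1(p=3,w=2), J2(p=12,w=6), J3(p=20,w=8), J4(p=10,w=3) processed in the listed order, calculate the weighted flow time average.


Completion times:
  J1: C=3, w×C=2×3=6
  J2: C=15, w×C=6×15=90
  J3: C=35, w×C=8×35=280
  J4: C=45, w×C=3×45=135
Sum w×C = 511
Sum w = 19
Weighted avg = 511/19
= 26.89


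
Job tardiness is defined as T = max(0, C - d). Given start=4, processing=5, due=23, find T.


Completion = start + processing = 4 + 5 = 9
Tardiness = max(0, C - d) = max(0, 9 - 23)
= max(0, -14)
= 0


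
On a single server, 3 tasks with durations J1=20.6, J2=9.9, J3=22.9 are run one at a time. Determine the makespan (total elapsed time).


Sequential makespan: sum all processing times
= 20.6 + 9.9 + 22.9
= 53.4 time units


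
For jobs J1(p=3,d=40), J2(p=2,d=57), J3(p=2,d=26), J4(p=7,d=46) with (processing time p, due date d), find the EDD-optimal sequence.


EDD: sort by earliest due date
  J3: d=26, p=2
  J1: d=40, p=3
  J4: d=46, p=7
  J2: d=57, p=2
Order: J3 → J1 → J4 → J2


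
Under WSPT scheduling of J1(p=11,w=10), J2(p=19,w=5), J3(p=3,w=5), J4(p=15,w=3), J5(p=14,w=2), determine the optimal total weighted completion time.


WSPT order (by p/w): J3 → J1 → J2 → J4 → J5
  J3: C=3, w·C=5×3=15
  J1: C=14, w·C=10×14=140
  J2: C=33, w·C=5×33=165
  J4: C=48, w·C=3×48=144
  J5: C=62, w·C=2×62=124
Σ w·C = 588
= 588


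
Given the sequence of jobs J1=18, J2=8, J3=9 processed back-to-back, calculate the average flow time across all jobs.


Completion times:
  J1: completes at 18
  J2: completes at 26
  J3: completes at 35
Sum = 79
Average = 79/3
= 26.33


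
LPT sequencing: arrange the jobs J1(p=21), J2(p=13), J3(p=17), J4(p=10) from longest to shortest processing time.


LPT: sort by longest processing time first
  J1: p=21
  J3: p=17
  J2: p=13
  J4: p=10
Order: J1 → J3 → J2 → J4


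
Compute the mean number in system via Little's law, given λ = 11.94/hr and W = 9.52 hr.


Little's law: L = λ × W
= 11.94 × 9.52
= 113.67


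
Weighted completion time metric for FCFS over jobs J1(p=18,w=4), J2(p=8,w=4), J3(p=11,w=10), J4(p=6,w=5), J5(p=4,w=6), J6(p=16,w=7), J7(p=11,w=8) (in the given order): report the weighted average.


Completion times:
  J1: C=18, w×C=4×18=72
  J2: C=26, w×C=4×26=104
  J3: C=37, w×C=10×37=370
  J4: C=43, w×C=5×43=215
  J5: C=47, w×C=6×47=282
  J6: C=63, w×C=7×63=441
  J7: C=74, w×C=8×74=592
Sum w×C = 2076
Sum w = 44
Weighted avg = 2076/44
= 47.18


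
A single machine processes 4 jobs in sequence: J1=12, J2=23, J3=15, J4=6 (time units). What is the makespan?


Sequential makespan: sum all processing times
= 12 + 23 + 15 + 6
= 56 time units


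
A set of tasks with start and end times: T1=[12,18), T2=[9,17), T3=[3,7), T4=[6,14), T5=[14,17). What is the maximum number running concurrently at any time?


Check each time point for overlaps:
  t=12: 3 tasks active (T1, T2, T4)
Max concurrent = 3


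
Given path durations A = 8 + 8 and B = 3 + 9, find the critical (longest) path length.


Path A: 8 + 8 = 16
Path B: 3 + 9 = 12
Critical path = longest = max(16, 12)
= 16 (Path A)


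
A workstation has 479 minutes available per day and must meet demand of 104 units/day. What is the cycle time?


Cycle time = available time / demand
= 479 / 104
= 4.61 min/unit


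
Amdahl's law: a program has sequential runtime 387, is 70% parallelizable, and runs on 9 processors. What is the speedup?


Amdahl's law: T_p = T × ((1-p) + p/N)
= 387 × ((1-0.7) + 0.7/9)
= 387 × (0.30 + 0.0778)
= 387 × 0.3778
= 146.20
Speedup = 387/146.20
= 2.65×


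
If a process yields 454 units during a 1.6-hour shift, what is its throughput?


Throughput = units / time
= 454 / 1.6
= 283.8 units/hour


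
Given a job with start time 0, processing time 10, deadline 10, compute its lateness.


Completion = 0 + 10 = 10
Lateness = C - d = 10 - 10
= 0


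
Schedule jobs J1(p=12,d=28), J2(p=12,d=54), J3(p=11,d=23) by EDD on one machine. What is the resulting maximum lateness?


EDD order: J3 → J1 → J2
Completion and lateness:
  J3: C=11, d=23, L=11-23=-12
  J1: C=23, d=28, L=23-28=-5
  J2: C=35, d=54, L=35-54=-19
Lmax = max(-12, -5, -19)
= -5


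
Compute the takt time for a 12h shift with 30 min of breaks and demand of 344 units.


Available = 12×60 - 30 = 690 min
Takt time = 690 / 344
= 2.01 min/unit


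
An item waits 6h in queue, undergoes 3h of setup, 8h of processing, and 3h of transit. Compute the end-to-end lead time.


Lead time = queue + setup + processing + transit
= 6 + 3 + 8 + 3
= 20 hours


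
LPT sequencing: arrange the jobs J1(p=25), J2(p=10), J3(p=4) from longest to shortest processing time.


LPT: sort by longest processing time first
  J1: p=25
  J2: p=10
  J3: p=4
Order: J1 → J2 → J3


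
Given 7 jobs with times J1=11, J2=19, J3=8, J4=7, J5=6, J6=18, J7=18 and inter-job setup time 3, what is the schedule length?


Makespan = Σ processing + (n-1) × setup
= (11 + 19 + 8 + 7 + 6 + 18 + 18) + (7-1)×3
= 87 + 18
= 105 time units


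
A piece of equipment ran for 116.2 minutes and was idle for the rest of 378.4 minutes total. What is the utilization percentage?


Utilization = busy / total × 100
= 116.2 / 378.4 × 100
= 30.7%


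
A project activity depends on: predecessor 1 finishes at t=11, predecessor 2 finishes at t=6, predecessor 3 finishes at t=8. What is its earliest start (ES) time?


ES = max of all predecessor completion times
Predecessors: [11, 6, 8]
ES = max(11, 6, 8)
= 11


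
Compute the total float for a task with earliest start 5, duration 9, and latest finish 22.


EF = ES + duration = 5 + 9 = 14
LS = LF - duration = 22 - 9 = 13
Total Float = LF - EF = 22 - 14
(or LS - ES = 13 - 5)
= 8


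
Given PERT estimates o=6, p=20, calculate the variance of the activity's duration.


σ² = ((p - o) / 6)² = (p - o)² / 36
= (20 - 6)² / 36
= 14² / 36
= 196 / 36
= 5.4444


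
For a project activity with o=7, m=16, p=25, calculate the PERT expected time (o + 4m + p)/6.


te = (o + 4m + p) / 6
= (7 + 4×16 + 25) / 6
= (7 + 64 + 25) / 6
= 96 / 6
= 16.00


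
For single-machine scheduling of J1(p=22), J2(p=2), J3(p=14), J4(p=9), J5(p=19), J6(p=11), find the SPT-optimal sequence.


SPT: sort by shortest processing time
  J2: p=2
  J4: p=9
  J6: p=11
  J3: p=14
  J5: p=19
  J1: p=22
Order: J2 → J4 → J6 → J3 → J5 → J1


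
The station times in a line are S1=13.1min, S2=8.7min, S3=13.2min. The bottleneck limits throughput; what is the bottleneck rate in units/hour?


Bottleneck = longest station time
Station times: [13.1, 8.7, 13.2]
Max = 13.2 min
Rate = 60 / 13.2
= 4.55 units/hour (bottleneck: 13.2min)


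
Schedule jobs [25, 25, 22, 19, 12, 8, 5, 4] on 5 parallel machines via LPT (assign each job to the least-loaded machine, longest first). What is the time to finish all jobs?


Jobs (LPT sorted): [25, 25, 22, 19, 12, 8, 5, 4]
Machines: 5
  J=25 → Machine 1 (load: 0+25=25)
  J=25 → Machine 2 (load: 0+25=25)
  J=22 → Machine 3 (load: 0+22=22)
  J=19 → Machine 4 (load: 0+19=19)
  J=12 → Machine 5 (load: 0+12=12)
  J=8 → Machine 5 (load: 12+8=20)
  J=5 → Machine 4 (load: 19+5=24)
  J=4 → Machine 5 (load: 20+4=24)
Machine loads: [25, 25, 22, 24, 24]
Makespan = max = 25 time units


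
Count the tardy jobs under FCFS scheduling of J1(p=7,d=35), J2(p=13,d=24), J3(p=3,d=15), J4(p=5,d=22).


Completion vs due date:
  J1: C=7, d=35 → on time
  J2: C=20, d=24 → on time
  J3: C=23, d=15 → TARDY
  J4: C=28, d=22 → TARDY
Tardy jobs: J3, J4
Count = 2


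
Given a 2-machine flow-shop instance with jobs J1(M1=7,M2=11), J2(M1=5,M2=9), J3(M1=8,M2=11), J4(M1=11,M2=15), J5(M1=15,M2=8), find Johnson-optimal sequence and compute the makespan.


Johnson's rule:
Group 1 (M1≤M2, sort by M1): ['J2', 'J1', 'J3', 'J4']
Group 2 (M1>M2, sort desc M2): ['J5']
Sequence: J2 → J1 → J3 → J4 → J5
Makespan calculation:
  J2: M1 done=5, M2 done=14
  J1: M1 done=12, M2 done=25
  J3: M1 done=20, M2 done=36
  J4: M1 done=31, M2 done=51
  J5: M1 done=46, M2 done=59
= Sequence: J2 → J1 → J3 → J4 → J5, Makespan: 59


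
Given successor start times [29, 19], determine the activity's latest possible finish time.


LF = min of all successor start times
Successors start at: [29, 19]
LF = min(29, 19)
= 19


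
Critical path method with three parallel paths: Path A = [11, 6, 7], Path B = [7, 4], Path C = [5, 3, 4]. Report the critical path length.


Path A: 11 + 6 + 7 = 24
Path B: 7 + 4 = 11
Path C: 5 + 3 + 4 = 12
Critical path = longest = max(24, 11, 12)
= 24 (Path A)


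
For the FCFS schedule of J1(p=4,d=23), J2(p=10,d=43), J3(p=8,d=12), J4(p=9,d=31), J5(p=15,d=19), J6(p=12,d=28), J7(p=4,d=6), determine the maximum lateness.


Lateness per job (L = C - d):
  J1: C=4, d=23, L=-19
  J2: C=14, d=43, L=-29
  J3: C=22, d=12, L=10
  J4: C=31, d=31, L=0
  J5: C=46, d=19, L=27
  J6: C=58, d=28, L=30
  J7: C=62, d=6, L=56
Lmax = max(-19, -29, 10, 0, 27, 30, 56)
= 56


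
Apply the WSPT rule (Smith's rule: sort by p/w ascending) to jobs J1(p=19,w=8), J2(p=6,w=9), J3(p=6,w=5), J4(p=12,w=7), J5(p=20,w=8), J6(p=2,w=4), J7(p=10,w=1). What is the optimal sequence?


WSPT (Smith's rule): sort by p/w ascending
  J6: p/w = 2/4 = 0.500
  J2: p/w = 6/9 = 0.667
  J3: p/w = 6/5 = 1.200
  J4: p/w = 12/7 = 1.714
  J1: p/w = 19/8 = 2.375
  J5: p/w = 20/8 = 2.500
  J7: p/w = 10/1 = 10.000
Order: J6 → J2 → J3 → J4 → J1 → J5 → J7


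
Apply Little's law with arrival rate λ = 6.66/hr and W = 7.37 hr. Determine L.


Little's law: L = λ × W
= 6.66 × 7.37
= 49.08


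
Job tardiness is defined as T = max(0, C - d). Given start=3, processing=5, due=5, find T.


Completion = start + processing = 3 + 5 = 8
Tardiness = max(0, C - d) = max(0, 8 - 5)
= max(0, 3)
= 3


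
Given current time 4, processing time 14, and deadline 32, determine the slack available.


Slack = due - current_time - processing
= 32 - 4 - 14
= 14


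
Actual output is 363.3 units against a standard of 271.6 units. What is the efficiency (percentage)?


Efficiency = (actual / standard) × 100
= (363.3 / 271.6) × 100
= 133.8%


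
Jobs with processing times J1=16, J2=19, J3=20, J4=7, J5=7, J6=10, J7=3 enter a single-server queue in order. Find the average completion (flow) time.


Completion times:
  J1: completes at 16
  J2: completes at 35
  J3: completes at 55
  J4: completes at 62
  J5: completes at 69
  J6: completes at 79
  J7: completes at 82
Sum = 398
Average = 398/7
= 56.86


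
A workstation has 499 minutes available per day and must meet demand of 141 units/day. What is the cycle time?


Cycle time = available time / demand
= 499 / 141
= 3.54 min/unit


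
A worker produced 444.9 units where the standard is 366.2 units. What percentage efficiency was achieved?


Efficiency = (actual / standard) × 100
= (444.9 / 366.2) × 100
= 121.5%


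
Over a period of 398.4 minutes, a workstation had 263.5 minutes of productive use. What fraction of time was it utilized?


Utilization = busy / total × 100
= 263.5 / 398.4 × 100
= 66.1%


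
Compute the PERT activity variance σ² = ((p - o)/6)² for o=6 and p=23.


σ² = ((p - o) / 6)² = (p - o)² / 36
= (23 - 6)² / 36
= 17² / 36
= 289 / 36
= 8.0278


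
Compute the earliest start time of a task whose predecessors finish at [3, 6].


ES = max of all predecessor completion times
Predecessors: [3, 6]
ES = max(3, 6)
= 6


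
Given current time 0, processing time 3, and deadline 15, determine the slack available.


Slack = due - current_time - processing
= 15 - 0 - 3
= 12


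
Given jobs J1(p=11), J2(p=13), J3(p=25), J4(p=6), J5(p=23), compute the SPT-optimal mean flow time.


SPT order: J4 → J1 → J2 → J5 → J3
Completion times:
  J4: C=6
  J1: C=17
  J2: C=30
  J5: C=53
  J3: C=78
Sum = 184, n = 5
Mean flow = 184/5
= 36.80


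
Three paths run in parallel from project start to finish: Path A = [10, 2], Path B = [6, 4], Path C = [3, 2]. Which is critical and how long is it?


Path A: 10 + 2 = 12
Path B: 6 + 4 = 10
Path C: 3 + 2 = 5
Critical path = longest = max(12, 10, 5)
= 12 (Path A)


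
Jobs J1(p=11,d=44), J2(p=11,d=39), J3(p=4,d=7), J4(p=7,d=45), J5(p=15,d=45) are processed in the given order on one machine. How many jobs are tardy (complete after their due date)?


Completion vs due date:
  J1: C=11, d=44 → on time
  J2: C=22, d=39 → on time
  J3: C=26, d=7 → TARDY
  J4: C=33, d=45 → on time
  J5: C=48, d=45 → TARDY
Tardy jobs: J3, J5
Count = 2


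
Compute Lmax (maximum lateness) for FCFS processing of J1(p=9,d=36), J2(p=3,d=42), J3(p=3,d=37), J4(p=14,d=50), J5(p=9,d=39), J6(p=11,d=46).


Lateness per job (L = C - d):
  J1: C=9, d=36, L=-27
  J2: C=12, d=42, L=-30
  J3: C=15, d=37, L=-22
  J4: C=29, d=50, L=-21
  J5: C=38, d=39, L=-1
  J6: C=49, d=46, L=3
Lmax = max(-27, -30, -22, -21, -1, 3)
= 3


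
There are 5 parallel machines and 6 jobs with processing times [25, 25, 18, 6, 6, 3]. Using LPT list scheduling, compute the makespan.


Jobs (LPT sorted): [25, 25, 18, 6, 6, 3]
Machines: 5
  J=25 → Machine 1 (load: 0+25=25)
  J=25 → Machine 2 (load: 0+25=25)
  J=18 → Machine 3 (load: 0+18=18)
  J=6 → Machine 4 (load: 0+6=6)
  J=6 → Machine 5 (load: 0+6=6)
  J=3 → Machine 4 (load: 6+3=9)
Machine loads: [25, 25, 18, 9, 6]
Makespan = max = 25 time units


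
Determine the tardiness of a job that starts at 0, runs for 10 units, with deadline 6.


Completion = start + processing = 0 + 10 = 10
Tardiness = max(0, C - d) = max(0, 10 - 6)
= max(0, 4)
= 4


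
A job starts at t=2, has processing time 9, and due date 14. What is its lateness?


Completion = 2 + 9 = 11
Lateness = C - d = 11 - 14
= -3


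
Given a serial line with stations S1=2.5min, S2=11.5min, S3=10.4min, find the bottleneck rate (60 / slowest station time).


Bottleneck = longest station time
Station times: [2.5, 11.5, 10.4]
Max = 11.5 min
Rate = 60 / 11.5
= 5.22 units/hour (bottleneck: 11.5min)


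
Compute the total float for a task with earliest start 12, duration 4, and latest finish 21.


EF = ES + duration = 12 + 4 = 16
LS = LF - duration = 21 - 4 = 17
Total Float = LF - EF = 21 - 16
(or LS - ES = 17 - 12)
= 5


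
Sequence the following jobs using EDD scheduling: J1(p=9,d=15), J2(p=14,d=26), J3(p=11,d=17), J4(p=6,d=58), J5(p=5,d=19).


EDD: sort by earliest due date
  J1: d=15, p=9
  J3: d=17, p=11
  J5: d=19, p=5
  J2: d=26, p=14
  J4: d=58, p=6
Order: J1 → J3 → J5 → J2 → J4


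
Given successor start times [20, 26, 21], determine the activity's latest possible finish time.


LF = min of all successor start times
Successors start at: [20, 26, 21]
LF = min(20, 26, 21)
= 20


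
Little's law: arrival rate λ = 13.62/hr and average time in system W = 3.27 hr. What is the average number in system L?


Little's law: L = λ × W
= 13.62 × 3.27
= 44.54


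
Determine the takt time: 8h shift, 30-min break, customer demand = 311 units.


Available = 8×60 - 30 = 450 min
Takt time = 450 / 311
= 1.45 min/unit


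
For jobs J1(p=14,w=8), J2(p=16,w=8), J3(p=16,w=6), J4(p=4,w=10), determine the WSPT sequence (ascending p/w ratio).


WSPT (Smith's rule): sort by p/w ascending
  J4: p/w = 4/10 = 0.400
  J1: p/w = 14/8 = 1.750
  J2: p/w = 16/8 = 2.000
  J3: p/w = 16/6 = 2.667
Order: J4 → J1 → J2 → J3


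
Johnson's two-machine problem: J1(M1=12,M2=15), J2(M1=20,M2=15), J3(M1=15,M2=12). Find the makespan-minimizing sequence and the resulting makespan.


Johnson's rule:
Group 1 (M1≤M2, sort by M1): ['J1']
Group 2 (M1>M2, sort desc M2): ['J2', 'J3']
Sequence: J1 → J2 → J3
Makespan calculation:
  J1: M1 done=12, M2 done=27
  J2: M1 done=32, M2 done=47
  J3: M1 done=47, M2 done=59
= Sequence: J1 → J2 → J3, Makespan: 59


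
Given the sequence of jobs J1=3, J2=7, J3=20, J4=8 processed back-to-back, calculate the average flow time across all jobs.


Completion times:
  J1: completes at 3
  J2: completes at 10
  J3: completes at 30
  J4: completes at 38
Sum = 81
Average = 81/4
= 20.25


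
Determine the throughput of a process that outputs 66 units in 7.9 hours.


Throughput = units / time
= 66 / 7.9
= 8.4 units/hour


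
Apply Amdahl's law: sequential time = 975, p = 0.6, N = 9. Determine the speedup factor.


Amdahl's law: T_p = T × ((1-p) + p/N)
= 975 × ((1-0.6) + 0.6/9)
= 975 × (0.40 + 0.0667)
= 975 × 0.4667
= 455.00
Speedup = 975/455.00
= 2.14×


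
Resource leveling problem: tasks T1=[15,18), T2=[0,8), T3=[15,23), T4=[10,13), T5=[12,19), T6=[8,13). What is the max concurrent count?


Check each time point for overlaps:
  t=12: 3 tasks active (T4, T5, T6)
Max concurrent = 3


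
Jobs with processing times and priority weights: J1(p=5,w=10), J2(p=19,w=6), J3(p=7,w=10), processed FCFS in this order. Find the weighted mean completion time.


Completion times:
  J1: C=5, w×C=10×5=50
  J2: C=24, w×C=6×24=144
  J3: C=31, w×C=10×31=310
Sum w×C = 504
Sum w = 26
Weighted avg = 504/26
= 19.38


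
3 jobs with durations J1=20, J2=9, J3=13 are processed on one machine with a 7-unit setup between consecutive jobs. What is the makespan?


Makespan = Σ processing + (n-1) × setup
= (20 + 9 + 13) + (3-1)×7
= 42 + 14
= 56 time units


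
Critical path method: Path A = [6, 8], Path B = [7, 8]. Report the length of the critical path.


Path A: 6 + 8 = 14
Path B: 7 + 8 = 15
Critical path = longest = max(14, 15)
= 15 (Path B)


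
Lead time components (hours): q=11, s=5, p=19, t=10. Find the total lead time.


Lead time = queue + setup + processing + transit
= 11 + 5 + 19 + 10
= 45 hours


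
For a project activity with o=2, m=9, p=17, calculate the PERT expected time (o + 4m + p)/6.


te = (o + 4m + p) / 6
= (2 + 4×9 + 17) / 6
= (2 + 36 + 17) / 6
= 55 / 6
= 9.17


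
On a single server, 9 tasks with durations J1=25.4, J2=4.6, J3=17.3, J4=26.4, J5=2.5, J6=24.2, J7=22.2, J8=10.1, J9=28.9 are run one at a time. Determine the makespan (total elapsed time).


Sequential makespan: sum all processing times
= 25.4 + 4.6 + 17.3 + 26.4 + 2.5 + 24.2 + 22.2 + 10.1 + 28.9
= 161.6 time units


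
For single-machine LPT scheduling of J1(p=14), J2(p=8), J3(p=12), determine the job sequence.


LPT: sort by longest processing time first
  J1: p=14
  J3: p=12
  J2: p=8
Order: J1 → J3 → J2


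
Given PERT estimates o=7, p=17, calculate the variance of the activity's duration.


σ² = ((p - o) / 6)² = (p - o)² / 36
= (17 - 7)² / 36
= 10² / 36
= 100 / 36
= 2.7778


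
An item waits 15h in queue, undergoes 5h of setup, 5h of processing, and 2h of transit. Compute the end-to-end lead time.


Lead time = queue + setup + processing + transit
= 15 + 5 + 5 + 2
= 27 hours


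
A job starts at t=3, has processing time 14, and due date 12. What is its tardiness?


Completion = start + processing = 3 + 14 = 17
Tardiness = max(0, C - d) = max(0, 17 - 12)
= max(0, 5)
= 5


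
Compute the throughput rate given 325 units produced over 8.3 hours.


Throughput = units / time
= 325 / 8.3
= 39.2 units/hour


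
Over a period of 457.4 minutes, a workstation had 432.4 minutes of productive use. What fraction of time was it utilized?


Utilization = busy / total × 100
= 432.4 / 457.4 × 100
= 94.5%


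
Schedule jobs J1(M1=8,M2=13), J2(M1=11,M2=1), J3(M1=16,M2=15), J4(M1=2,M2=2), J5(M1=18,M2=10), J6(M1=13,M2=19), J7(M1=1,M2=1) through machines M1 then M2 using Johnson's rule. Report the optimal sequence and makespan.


Johnson's rule:
Group 1 (M1≤M2, sort by M1): ['J7', 'J4', 'J1', 'J6']
Group 2 (M1>M2, sort desc M2): ['J3', 'J5', 'J2']
Sequence: J7 → J4 → J1 → J6 → J3 → J5 → J2
Makespan calculation:
  J7: M1 done=1, M2 done=2
  J4: M1 done=3, M2 done=5
  J1: M1 done=11, M2 done=24
  J6: M1 done=24, M2 done=43
  J3: M1 done=40, M2 done=58
  J5: M1 done=58, M2 done=68
  J2: M1 done=69, M2 done=70
= Sequence: J7 → J4 → J1 → J6 → J3 → J5 → J2, Makespan: 70


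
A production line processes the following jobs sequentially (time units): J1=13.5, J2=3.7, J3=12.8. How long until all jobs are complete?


Sequential makespan: sum all processing times
= 13.5 + 3.7 + 12.8
= 30.0 time units


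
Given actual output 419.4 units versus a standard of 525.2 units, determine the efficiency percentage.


Efficiency = (actual / standard) × 100
= (419.4 / 525.2) × 100
= 79.9%


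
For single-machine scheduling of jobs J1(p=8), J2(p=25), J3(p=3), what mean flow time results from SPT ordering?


SPT order: J3 → J1 → J2
Completion times:
  J3: C=3
  J1: C=11
  J2: C=36
Sum = 50, n = 3
Mean flow = 50/3
= 16.67


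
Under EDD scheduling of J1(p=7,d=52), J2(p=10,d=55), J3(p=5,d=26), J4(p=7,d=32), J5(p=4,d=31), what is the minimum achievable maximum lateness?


EDD order: J3 → J5 → J4 → J1 → J2
Completion and lateness:
  J3: C=5, d=26, L=5-26=-21
  J5: C=9, d=31, L=9-31=-22
  J4: C=16, d=32, L=16-32=-16
  J1: C=23, d=52, L=23-52=-29
  J2: C=33, d=55, L=33-55=-22
Lmax = max(-21, -22, -16, -29, -22)
= -16


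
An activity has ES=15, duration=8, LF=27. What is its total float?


EF = ES + duration = 15 + 8 = 23
LS = LF - duration = 27 - 8 = 19
Total Float = LF - EF = 27 - 23
(or LS - ES = 19 - 15)
= 4


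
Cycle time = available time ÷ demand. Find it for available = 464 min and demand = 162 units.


Cycle time = available time / demand
= 464 / 162
= 2.86 min/unit


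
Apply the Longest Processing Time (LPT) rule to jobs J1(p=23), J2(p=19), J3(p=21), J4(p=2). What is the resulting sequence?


LPT: sort by longest processing time first
  J1: p=23
  J3: p=21
  J2: p=19
  J4: p=2
Order: J1 → J3 → J2 → J4


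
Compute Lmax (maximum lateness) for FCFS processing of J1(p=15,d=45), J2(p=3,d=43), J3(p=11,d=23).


Lateness per job (L = C - d):
  J1: C=15, d=45, L=-30
  J2: C=18, d=43, L=-25
  J3: C=29, d=23, L=6
Lmax = max(-30, -25, 6)
= 6


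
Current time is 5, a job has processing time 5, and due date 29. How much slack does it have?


Slack = due - current_time - processing
= 29 - 5 - 5
= 19


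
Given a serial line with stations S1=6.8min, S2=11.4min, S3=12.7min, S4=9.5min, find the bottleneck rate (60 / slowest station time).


Bottleneck = longest station time
Station times: [6.8, 11.4, 12.7, 9.5]
Max = 12.7 min
Rate = 60 / 12.7
= 4.72 units/hour (bottleneck: 12.7min)


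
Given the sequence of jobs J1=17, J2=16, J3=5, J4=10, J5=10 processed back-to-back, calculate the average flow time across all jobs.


Completion times:
  J1: completes at 17
  J2: completes at 33
  J3: completes at 38
  J4: completes at 48
  J5: completes at 58
Sum = 194
Average = 194/5
= 38.80


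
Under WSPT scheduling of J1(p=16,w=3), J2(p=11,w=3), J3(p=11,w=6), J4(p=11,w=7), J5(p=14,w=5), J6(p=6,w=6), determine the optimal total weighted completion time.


WSPT order (by p/w): J6 → J4 → J3 → J5 → J2 → J1
  J6: C=6, w·C=6×6=36
  J4: C=17, w·C=7×17=119
  J3: C=28, w·C=6×28=168
  J5: C=42, w·C=5×42=210
  J2: C=53, w·C=3×53=159
  J1: C=69, w·C=3×69=207
Σ w·C = 899
= 899


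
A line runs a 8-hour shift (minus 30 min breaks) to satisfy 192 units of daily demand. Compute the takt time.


Available = 8×60 - 30 = 450 min
Takt time = 450 / 192
= 2.34 min/unit


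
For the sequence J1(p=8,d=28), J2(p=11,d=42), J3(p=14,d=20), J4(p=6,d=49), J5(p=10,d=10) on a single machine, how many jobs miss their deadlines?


Completion vs due date:
  J1: C=8, d=28 → on time
  J2: C=19, d=42 → on time
  J3: C=33, d=20 → TARDY
  J4: C=39, d=49 → on time
  J5: C=49, d=10 → TARDY
Tardy jobs: J3, J5
Count = 2


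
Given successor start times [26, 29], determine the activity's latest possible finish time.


LF = min of all successor start times
Successors start at: [26, 29]
LF = min(26, 29)
= 26


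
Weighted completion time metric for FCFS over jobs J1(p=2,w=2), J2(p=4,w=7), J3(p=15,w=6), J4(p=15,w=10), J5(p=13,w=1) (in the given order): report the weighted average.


Completion times:
  J1: C=2, w×C=2×2=4
  J2: C=6, w×C=7×6=42
  J3: C=21, w×C=6×21=126
  J4: C=36, w×C=10×36=360
  J5: C=49, w×C=1×49=49
Sum w×C = 581
Sum w = 26
Weighted avg = 581/26
= 22.35


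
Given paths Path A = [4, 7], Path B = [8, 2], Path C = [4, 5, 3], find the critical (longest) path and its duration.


Path A: 4 + 7 = 11
Path B: 8 + 2 = 10
Path C: 4 + 5 + 3 = 12
Critical path = longest = max(11, 10, 12)
= 12 (Path C)
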